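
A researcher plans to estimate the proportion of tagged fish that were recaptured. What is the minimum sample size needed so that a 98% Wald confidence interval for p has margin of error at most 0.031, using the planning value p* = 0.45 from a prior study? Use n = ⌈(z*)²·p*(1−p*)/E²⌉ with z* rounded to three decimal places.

The 98% critical value is z* = 2.326.
p*(1−p*) = 0.2475.
Required n before rounding: 5.410276 × 0.2475 / 0.031² = 1393.385.
⌈1393.385⌉ = 1394.

n = 1394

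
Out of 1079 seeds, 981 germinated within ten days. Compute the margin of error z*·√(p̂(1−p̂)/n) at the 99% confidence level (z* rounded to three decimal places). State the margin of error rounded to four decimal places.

Sample proportion p̂ = 981/1079 = 0.90918.
SE(p̂) = √(0.90918·0.09082/1079) = 0.008748.
For 99% confidence, z* = 2.576.
ME = 2.576·0.008748 = 0.0225.

ME = 0.0225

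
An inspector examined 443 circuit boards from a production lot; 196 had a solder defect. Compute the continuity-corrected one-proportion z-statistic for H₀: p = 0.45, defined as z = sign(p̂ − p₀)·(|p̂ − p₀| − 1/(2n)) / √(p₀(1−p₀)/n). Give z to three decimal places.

p̂ = 196/443 = 0.44244. p̂ − p₀ = -0.007562.
Continuity correction 1/(2n) = 1/886 = 0.001129.
Corrected numerator: |-0.007562| − 0.001129 = 0.006433.
Under H₀, SE = √(p₀(1−p₀)/n) = √(0.45·0.55/443) = √0.000558691 = 0.023637.
z = (−)0.006433/0.023637 = -0.272.

z = -0.272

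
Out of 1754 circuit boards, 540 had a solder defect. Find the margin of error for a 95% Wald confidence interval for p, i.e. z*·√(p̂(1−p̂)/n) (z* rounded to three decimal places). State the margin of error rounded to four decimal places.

ME = 0.0216

p̂ = 540/1754 = 0.30787.
SE = √(p̂(1−p̂)/n) = √(0.213085/1754) = 0.011022.
For 95% confidence, z* = 1.960.
So ME = 0.0216.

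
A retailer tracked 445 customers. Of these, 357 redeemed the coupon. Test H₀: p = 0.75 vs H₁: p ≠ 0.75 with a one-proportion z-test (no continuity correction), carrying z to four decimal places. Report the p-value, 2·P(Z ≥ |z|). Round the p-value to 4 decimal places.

The sample proportion is 357/445 = 0.80225.
Under H₀, SE = √(p₀(1−p₀)/n) = √(0.75·0.25/445) = √0.000421348 = 0.020527.
z = (p̂ − p₀)/SE = (357/445 − 0.75)/0.020527 ≈ 2.5453.
From the standard normal, 2·P(Z ≥ |z|) = 0.0109.

p-value = 0.0109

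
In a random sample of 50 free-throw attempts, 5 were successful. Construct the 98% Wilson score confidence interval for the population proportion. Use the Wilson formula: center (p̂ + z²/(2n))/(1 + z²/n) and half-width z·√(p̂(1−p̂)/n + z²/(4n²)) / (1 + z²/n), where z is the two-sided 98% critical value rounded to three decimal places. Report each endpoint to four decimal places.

(0.0375, 0.2406)

Here p̂ = 5/50 = 0.10000 and z = 2.326 (z² = 5.410276).
1 + z²/n = 1.108206.
Adjusted center: (0.10000 + z²/(2n))/1.108206 = 0.13906.
Radicand: p̂(1−p̂)/n + z²/(4n²) = 0.001800000 + 0.000541028 = 0.002341028.
Half-width = 2.326·√0.002341028/1.108206 = 0.10155.
Interval: 0.13906 ± 0.10155 → (0.0375, 0.2406).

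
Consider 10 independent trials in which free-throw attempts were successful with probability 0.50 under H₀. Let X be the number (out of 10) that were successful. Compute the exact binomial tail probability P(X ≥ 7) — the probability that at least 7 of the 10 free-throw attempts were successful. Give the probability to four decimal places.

P = 0.1719

X is binomial with n = 10 and p = 0.50.
P(X ≥ 7) = C(10,7)·0.50^7·0.50^3 + C(10,8)·0.50^8·0.50^2 + C(10,9)·0.50^9·0.50^1 + C(10,10)·0.50^10·0.50^0.
= 0.117188 + 0.043945 + 0.009766 + 0.000977 = 0.1719.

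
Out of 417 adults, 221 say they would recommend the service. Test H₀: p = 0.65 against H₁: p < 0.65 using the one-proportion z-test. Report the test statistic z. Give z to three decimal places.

p̂ = 221/417 = 0.52998.
Under H₀, SE = √(p₀(1−p₀)/n) = √(0.65·0.35/417) = √0.000545564 = 0.023357.
Test statistic: z = -0.12002/0.023357 = -5.139.

z = -5.139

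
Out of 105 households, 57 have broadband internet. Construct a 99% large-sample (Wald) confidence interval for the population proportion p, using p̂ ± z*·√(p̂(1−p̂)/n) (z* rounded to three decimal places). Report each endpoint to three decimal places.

(0.418, 0.668)

p̂ = 57/105 = 0.54286.
SE = √(p̂(1−p̂)/n) = √(0.248163/105) = 0.048615.
For 99% confidence, z* = 2.576.
Margin of error: 2.576 × 0.048615 = 0.12523.
CI: 0.54286 ± 0.12523 = (0.418, 0.668).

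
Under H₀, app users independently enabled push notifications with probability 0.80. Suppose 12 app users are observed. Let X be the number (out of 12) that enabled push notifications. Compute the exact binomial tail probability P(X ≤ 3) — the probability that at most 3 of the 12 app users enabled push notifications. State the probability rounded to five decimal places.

P = 0.00006

X is binomial with n = 12 and p = 0.80.
P(X ≤ 3) = C(12,0)·0.80^0·0.20^12 + C(12,1)·0.80^1·0.20^11 + C(12,2)·0.80^2·0.20^10 + C(12,3)·0.80^3·0.20^9.
= 0.000000 + 0.000000 + 0.000004 + 0.000058 = 0.00006.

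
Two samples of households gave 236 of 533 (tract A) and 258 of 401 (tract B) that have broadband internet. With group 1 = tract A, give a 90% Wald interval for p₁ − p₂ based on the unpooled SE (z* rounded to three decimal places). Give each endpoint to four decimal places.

(-0.2535, -0.1477)

p̂₁ = 0.44278, p̂₂ = 0.64339, so the observed difference is -0.20061.
Unpooled SE = √(p̂₁(1−p̂₁)/n₁ + p̂₂(1−p̂₂)/n₂) = √(0.000462900 + 0.000572167) = 0.032172.
The 90% critical value is z* = 1.645. Margin of error = 0.05292.
Interval: -0.20061 ± 0.05292 → (-0.2535, -0.1477).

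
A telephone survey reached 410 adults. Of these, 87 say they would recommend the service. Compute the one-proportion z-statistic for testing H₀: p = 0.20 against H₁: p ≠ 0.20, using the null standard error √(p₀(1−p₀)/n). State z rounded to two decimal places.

With x = 87 successes in n = 410, p̂ = 0.21220.
Null standard error: √(0.20·0.80/410) = √0.000390244 = 0.019755.
Test statistic: z = 0.01220/0.019755 = 0.62.

z = 0.62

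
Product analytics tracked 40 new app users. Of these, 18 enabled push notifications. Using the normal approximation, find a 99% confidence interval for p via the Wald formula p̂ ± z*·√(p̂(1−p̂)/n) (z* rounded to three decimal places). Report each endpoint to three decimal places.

(0.247, 0.653)

Sample proportion p̂ = 18/40 = 0.45000.
SE = √(p̂(1−p̂)/n) = √(0.247500/40) = 0.078661.
The 99% critical value is z* = 2.576.
Margin of error: 2.576 × 0.078661 = 0.20263.
Interval: 0.45000 ± 0.20263 → (0.247, 0.653).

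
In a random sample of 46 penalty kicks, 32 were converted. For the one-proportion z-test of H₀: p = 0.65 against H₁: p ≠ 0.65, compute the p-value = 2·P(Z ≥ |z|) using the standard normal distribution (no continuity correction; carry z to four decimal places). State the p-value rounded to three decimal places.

p-value = 0.516

p̂ = 32/46 = 0.69565.
Under H₀, SE = √(p₀(1−p₀)/n) = √(0.65·0.35/46) = √0.004945652 = 0.070325.
Test statistic (full precision, shown to 4 dp): z = (32/46 − 0.65)/SE₀ ≈ 0.6492.
p-value = 2·P(Z ≥ |z|) with z = 0.6492 → 0.516.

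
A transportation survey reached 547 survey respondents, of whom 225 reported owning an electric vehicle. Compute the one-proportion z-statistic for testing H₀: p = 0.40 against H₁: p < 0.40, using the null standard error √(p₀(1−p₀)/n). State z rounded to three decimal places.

Sample proportion p̂ = 225/547 = 0.41133.
Null standard error: √(0.40·0.60/547) = √0.000438757 = 0.020947.
z = (p̂ − p₀)/SE = (0.41133 − 0.40)/0.020947 = 0.541.

z = 0.541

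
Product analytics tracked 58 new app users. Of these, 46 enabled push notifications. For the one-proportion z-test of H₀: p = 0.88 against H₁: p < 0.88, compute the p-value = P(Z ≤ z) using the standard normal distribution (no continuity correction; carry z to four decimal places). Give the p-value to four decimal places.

With x = 46 successes in n = 58, p̂ = 0.79310.
Null standard error: √(0.88·0.12/58) = √0.001820690 = 0.042670.
z = (p̂ − p₀)/SE = (46/58 − 0.88)/0.042670 ≈ -2.0365.
From the standard normal, P(Z ≤ z) = 0.0209.

p-value = 0.0209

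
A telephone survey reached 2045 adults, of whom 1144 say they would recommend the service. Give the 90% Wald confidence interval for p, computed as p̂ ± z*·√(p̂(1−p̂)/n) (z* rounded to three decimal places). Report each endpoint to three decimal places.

With x = 1144 successes in n = 2045, p̂ = 0.55941.
Standard error of p̂: √(0.246470/2045) = √0.000120523 = 0.010978.
For 90% confidence, z* = 1.645.
Margin = 1.645·0.010978 = 0.01806.
So the interval runs from 0.541 to 0.577.

(0.541, 0.577)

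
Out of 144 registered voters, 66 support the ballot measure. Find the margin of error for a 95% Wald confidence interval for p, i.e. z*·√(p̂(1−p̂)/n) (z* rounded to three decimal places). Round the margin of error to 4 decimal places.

ME = 0.0814

p̂ = 66/144 = 0.45833.
SE(p̂) = √(0.45833·0.54167/144) = 0.041522.
For 95% confidence, z* = 1.960.
ME = 1.960·0.041522 = 0.0814.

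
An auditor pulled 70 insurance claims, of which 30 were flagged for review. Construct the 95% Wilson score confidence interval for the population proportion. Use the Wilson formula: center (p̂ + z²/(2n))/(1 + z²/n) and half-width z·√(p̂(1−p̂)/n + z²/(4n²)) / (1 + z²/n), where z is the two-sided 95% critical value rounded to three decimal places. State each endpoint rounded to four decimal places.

(0.3194, 0.5452)

p̂ = 30/70 = 0.42857; z = 1.960, so z² = 3.841600.
1 + z²/n = 1.054880.
Center = (0.42857 + 0.027440)/1.054880 = 0.43229.
Radicand: p̂(1−p̂)/n + z²/(4n²) = 0.003498542 + 0.000196000 = 0.003694542.
Half-width = z·√(radicand)/denom = 1.960·0.060783/1.054880 = 0.11294.
So the interval runs from 0.3194 to 0.5452.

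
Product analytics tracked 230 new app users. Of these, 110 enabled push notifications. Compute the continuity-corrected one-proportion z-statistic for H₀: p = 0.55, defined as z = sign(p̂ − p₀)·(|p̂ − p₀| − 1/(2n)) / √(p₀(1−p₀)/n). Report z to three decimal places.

z = -2.121

Sample proportion p̂ = 110/230 = 0.47826. p̂ − p₀ = -0.071739.
Continuity correction 1/(2n) = 1/460 = 0.002174.
Corrected numerator: |-0.071739| − 0.002174 = 0.069565.
SE₀ = √(0.55·0.45/230) = 0.032804.
z = −0.069565/0.032804 = -2.121.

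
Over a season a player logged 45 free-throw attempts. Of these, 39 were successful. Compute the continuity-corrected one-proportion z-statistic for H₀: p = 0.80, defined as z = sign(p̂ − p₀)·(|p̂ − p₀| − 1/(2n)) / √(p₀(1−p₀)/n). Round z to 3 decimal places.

The sample proportion is 39/45 = 0.86667. p̂ − p₀ = 0.066667.
1/(2n) = 0.011111.
Corrected numerator: |0.066667| − 0.011111 = 0.055556.
SE₀ = √(0.80·0.20/45) = 0.059628.
z = (+)0.055556/0.059628 = 0.932.

z = 0.932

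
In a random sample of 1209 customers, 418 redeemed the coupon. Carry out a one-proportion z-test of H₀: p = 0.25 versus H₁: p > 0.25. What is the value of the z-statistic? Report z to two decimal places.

z = 7.69

p̂ = 418/1209 = 0.34574.
Under H₀, SE = √(p₀(1−p₀)/n) = √(0.25·0.75/1209) = √0.000155087 = 0.012453.
z = (0.34574 − 0.25)/0.012453 = 0.09574/0.012453 = 7.69.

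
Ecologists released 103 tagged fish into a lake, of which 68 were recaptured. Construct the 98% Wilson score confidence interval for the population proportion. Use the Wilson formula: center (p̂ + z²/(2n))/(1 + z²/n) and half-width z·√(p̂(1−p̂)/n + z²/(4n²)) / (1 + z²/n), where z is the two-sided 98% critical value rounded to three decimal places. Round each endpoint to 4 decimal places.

(0.5461, 0.7583)

p̂ = 68/103 = 0.66019; z = 2.326, so z² = 5.410276.
1 + z²/n = 1.052527.
Center = (0.66019 + 0.026263)/1.052527 = 0.65220.
Radicand: p̂(1−p̂)/n + z²/(4n²) = 0.002178037 + 0.000127493 = 0.002305530.
Half-width = 2.326·√0.002305530/1.052527 = 0.10611.
So the interval runs from 0.5461 to 0.7583.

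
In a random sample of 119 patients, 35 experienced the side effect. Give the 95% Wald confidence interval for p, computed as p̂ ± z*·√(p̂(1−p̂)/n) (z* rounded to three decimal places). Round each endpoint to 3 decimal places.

p̂ = 35/119 = 0.29412.
SE = √(p̂(1−p̂)/n) = √(0.207612/119) = 0.041769.
The 95% critical value is z* = 1.960.
Margin = 1.960·0.041769 = 0.08187.
Interval: 0.29412 ± 0.08187 → (0.212, 0.376).

(0.212, 0.376)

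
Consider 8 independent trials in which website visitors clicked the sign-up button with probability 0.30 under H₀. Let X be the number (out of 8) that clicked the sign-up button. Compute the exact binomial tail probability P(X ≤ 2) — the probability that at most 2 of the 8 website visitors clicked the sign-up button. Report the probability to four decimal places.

P = 0.5518

X ~ Binomial(n=8, p=0.30).
P(X ≤ 2) = C(8,0)·0.30^0·0.70^8 + C(8,1)·0.30^1·0.70^7 + C(8,2)·0.30^2·0.70^6.
= 0.057648 + 0.197650 + 0.296475 = 0.5518.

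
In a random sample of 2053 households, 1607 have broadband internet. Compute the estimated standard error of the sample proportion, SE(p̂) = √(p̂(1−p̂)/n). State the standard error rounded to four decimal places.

With x = 1607 successes in n = 2053, p̂ = 0.78276.
p̂(1−p̂) = 0.170047.
Dividing by n and taking the root: √0.000082829 = 0.0091.

SE = 0.0091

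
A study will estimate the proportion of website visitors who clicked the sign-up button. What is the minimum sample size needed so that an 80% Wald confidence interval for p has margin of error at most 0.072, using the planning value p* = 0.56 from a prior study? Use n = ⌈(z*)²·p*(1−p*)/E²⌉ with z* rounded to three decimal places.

n = 79

For 80% confidence, z* = 1.282.
p*(1−p*) = 0.2464.
(z*)²·p*(1−p*)/E² = 1.643524·0.2464/0.005184 = 78.118.
Rounding up, n = 79.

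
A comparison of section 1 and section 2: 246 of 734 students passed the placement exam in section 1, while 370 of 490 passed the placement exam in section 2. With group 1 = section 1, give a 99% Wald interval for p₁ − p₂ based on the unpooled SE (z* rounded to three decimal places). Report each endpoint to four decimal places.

p̂₁ = 246/734 = 0.33515, p̂₂ = 370/490 = 0.75510; p̂₁ − p̂₂ = -0.41995.
SE = √(0.000303576 + 0.000377394) = √0.000680970 = 0.026095.
For 99% confidence, z* = 2.576. Margin of error = 0.06722.
So the interval runs from -0.4872 to -0.3527.

(-0.4872, -0.3527)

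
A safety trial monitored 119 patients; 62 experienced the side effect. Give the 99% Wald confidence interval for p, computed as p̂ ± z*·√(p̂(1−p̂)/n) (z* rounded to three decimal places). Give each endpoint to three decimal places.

Sample proportion p̂ = 62/119 = 0.52101.
SE(p̂) = √(0.52101·0.47899/119) = 0.045794.
The 99% critical value is z* = 2.576.
Margin = 2.576·0.045794 = 0.11797.
Interval: 0.52101 ± 0.11797 → (0.403, 0.639).

(0.403, 0.639)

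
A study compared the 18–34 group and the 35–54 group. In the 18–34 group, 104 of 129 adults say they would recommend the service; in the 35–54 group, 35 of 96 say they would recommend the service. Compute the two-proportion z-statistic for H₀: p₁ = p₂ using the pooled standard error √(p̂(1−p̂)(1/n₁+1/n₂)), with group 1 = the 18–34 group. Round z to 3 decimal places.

z = 6.742

Sample proportions: p̂₁ = 104/129 = 0.80620 and p̂₂ = 35/96 = 0.36458.
Pooled p̂ = (104+35)/(129+96) = 139/225 = 0.61778.
SE = √[p̂(1−p̂)(1/n₁+1/n₂)] = √[0.61778·0.38222·(1/129+1/96)] ≈ 0.065499.
z = 0.44162/0.065499 = 6.742.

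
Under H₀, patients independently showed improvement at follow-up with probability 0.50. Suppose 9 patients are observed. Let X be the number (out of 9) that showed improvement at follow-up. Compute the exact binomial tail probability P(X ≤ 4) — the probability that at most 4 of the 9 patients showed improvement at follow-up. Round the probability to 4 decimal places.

P = 0.5000

X is binomial with n = 9 and p = 0.50.
P(X ≤ 4) = Σ_{j=0}^{4} C(9,j)·0.50^j·0.50^{9−j}.
= 0.001953 + 0.017578 + 0.070312 + 0.164062 + 0.246094 = 0.5000.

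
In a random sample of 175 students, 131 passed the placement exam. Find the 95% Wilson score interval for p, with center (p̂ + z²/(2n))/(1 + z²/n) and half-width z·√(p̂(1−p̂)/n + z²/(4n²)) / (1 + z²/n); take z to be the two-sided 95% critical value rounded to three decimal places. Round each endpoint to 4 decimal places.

(0.6794, 0.8070)

p̂ = 131/175 = 0.74857; z = 1.960, so z² = 3.841600.
Denominator 1 + z²/n = 1 + 3.841600/175 = 1.021952.
Center = (0.74857 + 0.010976)/1.021952 = 0.74323.
Radicand: p̂(1−p̂)/n + z²/(4n²) = 0.001075499 + 0.000031360 = 0.001106859.
Half-width = z·√(radicand)/denom = 1.960·0.033269/1.021952 = 0.06381.
Interval: 0.74323 ± 0.06381 → (0.6794, 0.8070).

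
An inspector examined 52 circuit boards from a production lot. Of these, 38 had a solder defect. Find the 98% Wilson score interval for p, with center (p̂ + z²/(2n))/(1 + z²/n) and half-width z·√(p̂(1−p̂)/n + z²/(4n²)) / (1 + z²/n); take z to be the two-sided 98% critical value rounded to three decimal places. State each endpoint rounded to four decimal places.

(0.5711, 0.8469)

p̂ = 38/52 = 0.73077; z = 2.326, so z² = 5.410276.
1 + z²/n = 1.104044.
Center = (0.73077 + 0.052022)/1.104044 = 0.70902.
Radicand: p̂(1−p̂)/n + z²/(4n²) = 0.003783569 + 0.000500210 = 0.004283779.
Half-width = z·√(radicand)/denom = 2.326·0.065451/1.104044 = 0.13789.
So the interval runs from 0.5711 to 0.8469.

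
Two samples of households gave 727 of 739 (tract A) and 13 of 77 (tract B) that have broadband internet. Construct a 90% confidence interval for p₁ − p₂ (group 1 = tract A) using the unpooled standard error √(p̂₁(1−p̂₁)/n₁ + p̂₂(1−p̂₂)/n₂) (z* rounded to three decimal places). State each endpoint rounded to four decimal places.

(0.7443, 0.8856)

p̂₁ = 727/739 = 0.98376, p̂₂ = 13/77 = 0.16883; p̂₁ − p̂₂ = 0.81493.
SE = √(0.000021616 + 0.001822431) = √0.001844047 = 0.042942.
z* = 1.645 at the 90% level. Margin = 1.645·0.042942 = 0.07064.
So the interval runs from 0.7443 to 0.8856.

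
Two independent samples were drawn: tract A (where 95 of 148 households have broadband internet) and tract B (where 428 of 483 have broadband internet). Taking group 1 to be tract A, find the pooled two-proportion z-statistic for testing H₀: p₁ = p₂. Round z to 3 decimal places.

Sample proportions: p̂₁ = 95/148 = 0.64189 and p̂₂ = 428/483 = 0.88613.
Pooled p̂ = (95+428)/(148+483) = 523/631 = 0.82884.
Pooled SE = √[0.1418622·0.00882715] ≈ 0.035387.
z = -0.24424/0.035387 = -6.902.

z = -6.902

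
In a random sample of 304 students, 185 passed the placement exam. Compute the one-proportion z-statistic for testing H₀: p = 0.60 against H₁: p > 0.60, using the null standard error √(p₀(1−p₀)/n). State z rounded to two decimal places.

z = 0.30

Sample proportion p̂ = 185/304 = 0.60855.
Null standard error: √(0.60·0.40/304) = √0.000789474 = 0.028098.
Test statistic: z = 0.00855/0.028098 = 0.30.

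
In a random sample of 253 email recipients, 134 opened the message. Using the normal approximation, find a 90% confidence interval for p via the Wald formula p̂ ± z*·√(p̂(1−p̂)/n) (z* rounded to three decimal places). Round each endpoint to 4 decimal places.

p̂ = 134/253 = 0.52964.
SE(p̂) = √(0.52964·0.47036/253) = 0.031379.
z* = 1.645 at the 90% level.
Margin = 1.645·0.031379 = 0.05162.
So the interval runs from 0.4780 to 0.5813.

(0.4780, 0.5813)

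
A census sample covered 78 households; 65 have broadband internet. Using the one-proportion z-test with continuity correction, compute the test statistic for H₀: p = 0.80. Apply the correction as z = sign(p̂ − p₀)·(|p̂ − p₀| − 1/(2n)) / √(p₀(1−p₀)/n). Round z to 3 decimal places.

z = 0.594

The sample proportion is 65/78 = 0.83333. p̂ − p₀ = 0.033333.
Continuity correction 1/(2n) = 1/156 = 0.006410.
Corrected numerator: |0.033333| − 0.006410 = 0.026923.
Under H₀, SE = √(p₀(1−p₀)/n) = √(0.80·0.20/78) = √0.002051282 = 0.045291.
z = +0.026923/0.045291 = 0.594.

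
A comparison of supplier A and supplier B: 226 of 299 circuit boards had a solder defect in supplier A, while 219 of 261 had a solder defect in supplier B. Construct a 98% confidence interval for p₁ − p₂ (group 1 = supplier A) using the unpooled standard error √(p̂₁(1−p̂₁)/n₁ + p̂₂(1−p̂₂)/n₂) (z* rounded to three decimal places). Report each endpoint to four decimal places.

(-0.1616, -0.0049)

p̂₁ = 226/299 = 0.75585, p̂₂ = 219/261 = 0.83908; p̂₁ − p̂₂ = -0.08323.
SE = √(0.000617188 + 0.000517335) = √0.001134523 = 0.033683.
For 98% confidence, z* = 2.326. Margin of error = 0.07835.
So the interval runs from -0.1616 to -0.0049.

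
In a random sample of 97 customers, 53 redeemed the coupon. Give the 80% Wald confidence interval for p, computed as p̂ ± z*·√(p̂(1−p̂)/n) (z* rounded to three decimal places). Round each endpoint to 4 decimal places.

The sample proportion is 53/97 = 0.54639.
SE(p̂) = √(0.54639·0.45361/97) = 0.050548.
z* = 1.282 at the 80% level.
Margin = 1.282·0.050548 = 0.06480.
Interval: 0.54639 ± 0.06480 → (0.4816, 0.6112).

(0.4816, 0.6112)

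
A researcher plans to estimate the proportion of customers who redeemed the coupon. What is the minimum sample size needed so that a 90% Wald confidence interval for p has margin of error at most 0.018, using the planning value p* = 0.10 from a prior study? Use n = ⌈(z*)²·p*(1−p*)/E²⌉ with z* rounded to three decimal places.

z* = 1.645 at the 90% level.
p*(1−p*) = 0.0900.
(z*)²·p*(1−p*)/E² = 2.706025·0.0900/0.000324 = 751.674.
⌈751.674⌉ = 752.

n = 752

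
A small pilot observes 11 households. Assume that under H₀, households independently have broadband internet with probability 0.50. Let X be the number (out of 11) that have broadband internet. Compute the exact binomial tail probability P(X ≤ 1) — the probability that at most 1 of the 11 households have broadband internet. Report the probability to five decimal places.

P = 0.00586

X ~ Binomial(n=11, p=0.50).
P(X ≤ 1) = C(11,0)·0.50^0·0.50^11 + C(11,1)·0.50^1·0.50^10.
= 0.000488 + 0.005371 = 0.00586.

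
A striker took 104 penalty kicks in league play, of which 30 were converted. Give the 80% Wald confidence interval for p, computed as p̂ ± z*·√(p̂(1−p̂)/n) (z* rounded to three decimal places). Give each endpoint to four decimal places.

With x = 30 successes in n = 104, p̂ = 0.28846.
SE(p̂) = √(0.28846·0.71154/104) = 0.044425.
For 80% confidence, z* = 1.282.
Margin = 1.282·0.044425 = 0.05695.
CI: 0.28846 ± 0.05695 = (0.2315, 0.3454).

(0.2315, 0.3454)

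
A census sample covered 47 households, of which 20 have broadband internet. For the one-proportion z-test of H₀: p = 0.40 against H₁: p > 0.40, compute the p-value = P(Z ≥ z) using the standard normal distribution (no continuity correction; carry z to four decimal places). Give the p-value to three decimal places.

With x = 20 successes in n = 47, p̂ = 0.42553.
Under H₀, SE = √(p₀(1−p₀)/n) = √(0.40·0.60/47) = √0.005106383 = 0.071459.
Test statistic (full precision, shown to 4 dp): z = (20/47 − 0.40)/SE₀ ≈ 0.3573.
p-value = P(Z ≥ z) with z = 0.3573 → 0.360.

p-value = 0.360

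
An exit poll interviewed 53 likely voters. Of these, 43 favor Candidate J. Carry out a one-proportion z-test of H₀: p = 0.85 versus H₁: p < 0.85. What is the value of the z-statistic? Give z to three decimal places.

The sample proportion is 43/53 = 0.81132.
SE₀ = √(0.85·0.15/53) = 0.049048.
Test statistic: z = -0.03868/0.049048 = -0.789.

z = -0.789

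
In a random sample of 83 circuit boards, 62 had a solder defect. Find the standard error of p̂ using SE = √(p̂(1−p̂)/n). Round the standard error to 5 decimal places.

SE = 0.04772

p̂ = 62/83 = 0.74699.
p̂(1−p̂) = 0.74699·0.25301 = 0.188996.
SE = √(0.188996/83) = √0.002277060 = 0.04772.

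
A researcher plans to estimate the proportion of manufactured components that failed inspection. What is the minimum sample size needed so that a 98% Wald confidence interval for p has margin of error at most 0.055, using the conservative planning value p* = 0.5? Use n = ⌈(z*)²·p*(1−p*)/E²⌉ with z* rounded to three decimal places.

The 98% critical value is z* = 2.326.
p*(1−p*) = 0.50·0.50 = 0.2500.
(z*)²·p*(1−p*)/E² = 5.410276·0.2500/0.003025 = 447.130.
Rounding up, n = 448.

n = 448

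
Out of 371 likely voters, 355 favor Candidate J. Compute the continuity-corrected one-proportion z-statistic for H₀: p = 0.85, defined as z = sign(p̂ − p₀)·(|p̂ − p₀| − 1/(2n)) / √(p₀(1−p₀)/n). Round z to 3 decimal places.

z = 5.692

The sample proportion is 355/371 = 0.95687. p̂ − p₀ = 0.106873.
Continuity correction 1/(2n) = 1/742 = 0.001348.
Corrected numerator: |0.106873| − 0.001348 = 0.105525.
SE₀ = √(0.85·0.15/371) = 0.018538.
z = +0.105525/0.018538 = 5.692.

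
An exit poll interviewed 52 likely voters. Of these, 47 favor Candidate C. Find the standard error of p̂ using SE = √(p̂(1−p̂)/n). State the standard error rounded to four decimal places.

With x = 47 successes in n = 52, p̂ = 0.90385.
p̂(1−p̂) = 0.90385·0.09615 = 0.086905.
SE = √(0.086905/52) = 0.0409.

SE = 0.0409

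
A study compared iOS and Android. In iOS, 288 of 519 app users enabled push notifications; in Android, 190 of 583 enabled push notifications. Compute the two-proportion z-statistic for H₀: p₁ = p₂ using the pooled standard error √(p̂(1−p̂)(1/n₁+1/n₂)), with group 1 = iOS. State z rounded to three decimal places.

Sample proportions: p̂₁ = 288/519 = 0.55491 and p̂₂ = 190/583 = 0.32590.
Pooled p̂ = (288+190)/(519+583) = 478/1102 = 0.43376.
Pooled SE = √[0.2456118·0.00364205] ≈ 0.029909.
z = 0.22901/0.029909 = 7.657.

z = 7.657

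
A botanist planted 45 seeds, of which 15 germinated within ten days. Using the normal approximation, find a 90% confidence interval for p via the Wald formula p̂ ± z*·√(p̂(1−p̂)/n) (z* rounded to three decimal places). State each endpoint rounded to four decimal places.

Sample proportion p̂ = 15/45 = 0.33333.
Standard error of p̂: √(0.222222/45) = √0.004938272 = 0.070273.
z* = 1.645 at the 90% level.
Margin = 1.645·0.070273 = 0.11560.
Interval: 0.33333 ± 0.11560 → (0.2177, 0.4489).

(0.2177, 0.4489)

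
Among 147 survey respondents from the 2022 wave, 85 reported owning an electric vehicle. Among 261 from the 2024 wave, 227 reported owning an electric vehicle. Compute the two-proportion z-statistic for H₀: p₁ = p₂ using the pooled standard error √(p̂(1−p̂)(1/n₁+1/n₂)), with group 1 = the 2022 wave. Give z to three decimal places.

z = -6.664

Sample proportions: p̂₁ = 85/147 = 0.57823 and p̂₂ = 227/261 = 0.86973.
Pooled p̂ = (85+227)/(147+261) = 312/408 = 0.76471.
SE = √[p̂(1−p̂)(1/n₁+1/n₂)] = √[0.76471·0.23529·(1/147+1/261)] ≈ 0.043743.
z = -0.29150/0.043743 = -6.664.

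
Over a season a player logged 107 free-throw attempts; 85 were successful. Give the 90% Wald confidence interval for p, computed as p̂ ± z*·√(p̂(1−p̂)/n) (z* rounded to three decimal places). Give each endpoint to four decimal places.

(0.7301, 0.8587)

p̂ = 85/107 = 0.79439.
SE = √(p̂(1−p̂)/n) = √(0.163333/107) = 0.039070.
z* = 1.645 at the 90% level.
Margin of error: 1.645 × 0.039070 = 0.06427.
Interval: 0.79439 ± 0.06427 → (0.7301, 0.8587).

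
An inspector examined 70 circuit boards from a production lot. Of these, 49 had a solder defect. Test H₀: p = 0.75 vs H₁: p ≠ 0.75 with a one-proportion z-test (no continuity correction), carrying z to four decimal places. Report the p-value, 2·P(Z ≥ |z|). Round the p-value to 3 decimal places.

The sample proportion is 49/70 = 0.70000.
Null standard error: √(0.75·0.25/70) = √0.002678571 = 0.051755.
z = (p̂ − p₀)/SE = (49/70 − 0.75)/0.051755 ≈ -0.9661.
p-value = 2·P(Z ≥ |z|) with z = -0.9661 → 0.334.

p-value = 0.334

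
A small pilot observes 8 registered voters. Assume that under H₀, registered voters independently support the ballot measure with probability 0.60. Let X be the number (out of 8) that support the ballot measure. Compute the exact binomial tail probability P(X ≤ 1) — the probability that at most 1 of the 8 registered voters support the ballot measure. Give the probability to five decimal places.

P = 0.00852

X ~ Binomial(n=8, p=0.60).
P(X ≤ 1) = C(8,0)·0.60^0·0.40^8 + C(8,1)·0.60^1·0.40^7.
= 0.000655 + 0.007864 = 0.00852.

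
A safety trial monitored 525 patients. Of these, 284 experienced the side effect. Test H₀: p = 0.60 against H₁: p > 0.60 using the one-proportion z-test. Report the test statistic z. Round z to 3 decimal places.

The sample proportion is 284/525 = 0.54095.
SE₀ = √(0.60·0.40/525) = 0.021381.
z = (0.54095 − 0.60)/0.021381 = -0.05905/0.021381 = -2.762.

z = -2.762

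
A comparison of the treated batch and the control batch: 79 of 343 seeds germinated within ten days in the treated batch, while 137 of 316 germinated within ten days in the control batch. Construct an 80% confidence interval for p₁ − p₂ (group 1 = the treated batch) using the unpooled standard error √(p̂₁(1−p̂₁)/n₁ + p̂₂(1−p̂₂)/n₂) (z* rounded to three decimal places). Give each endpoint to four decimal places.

p̂₁ = 79/343 = 0.23032, p̂₂ = 137/316 = 0.43354; p̂₁ − p̂₂ = -0.20322.
SE = √(0.000516831 + 0.000777163) = √0.001293994 = 0.035972.
z* = 1.282 at the 80% level. Margin of error = 0.04612.
CI: -0.20322 ± 0.04612 = (-0.2493, -0.1571).

(-0.2493, -0.1571)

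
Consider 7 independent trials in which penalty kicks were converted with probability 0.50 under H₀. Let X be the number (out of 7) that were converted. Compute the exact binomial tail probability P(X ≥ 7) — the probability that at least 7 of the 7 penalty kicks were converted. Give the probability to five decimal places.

P = 0.00781

X is binomial with n = 7 and p = 0.50.
P(X ≥ 7) = C(7,7)·0.50^7·0.50^0.
= 0.007812 = 0.00781.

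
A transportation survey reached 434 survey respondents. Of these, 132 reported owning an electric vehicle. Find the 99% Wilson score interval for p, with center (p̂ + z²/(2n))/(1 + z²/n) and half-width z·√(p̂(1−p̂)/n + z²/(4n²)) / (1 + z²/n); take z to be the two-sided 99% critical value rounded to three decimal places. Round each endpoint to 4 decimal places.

(0.2506, 0.3636)

Here p̂ = 132/434 = 0.30415 and z = 2.576 (z² = 6.635776).
Denominator 1 + z²/n = 1 + 6.635776/434 = 1.015290.
Center = (0.30415 + 0.007645)/1.015290 = 0.30710.
Radicand: p̂(1−p̂)/n + z²/(4n²) = 0.000487654 + 0.000008807 = 0.000496461.
Half-width = z·√(radicand)/denom = 2.576·0.022281/1.015290 = 0.05653.
CI: 0.30710 ± 0.05653 = (0.2506, 0.3636).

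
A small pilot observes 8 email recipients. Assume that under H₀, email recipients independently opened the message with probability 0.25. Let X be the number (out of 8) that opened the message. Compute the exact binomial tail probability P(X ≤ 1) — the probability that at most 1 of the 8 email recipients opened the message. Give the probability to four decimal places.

P = 0.3671

X is binomial with n = 8 and p = 0.25.
P(X ≤ 1) = C(8,0)·0.25^0·0.75^8 + C(8,1)·0.25^1·0.75^7.
= 0.100113 + 0.266968 = 0.3671.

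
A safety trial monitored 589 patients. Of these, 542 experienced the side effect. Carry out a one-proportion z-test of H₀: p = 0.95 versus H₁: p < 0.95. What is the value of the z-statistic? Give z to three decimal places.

p̂ = 542/589 = 0.92020.
Under H₀, SE = √(p₀(1−p₀)/n) = √(0.95·0.05/589) = √0.000080645 = 0.008980.
Test statistic: z = -0.02980/0.008980 = -3.318.

z = -3.318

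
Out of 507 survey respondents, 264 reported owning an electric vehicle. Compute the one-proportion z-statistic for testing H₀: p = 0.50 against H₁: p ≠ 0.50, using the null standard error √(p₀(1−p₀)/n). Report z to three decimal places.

z = 0.933

Sample proportion p̂ = 264/507 = 0.52071.
SE₀ = √(0.50·0.50/507) = 0.022206.
Test statistic: z = 0.02071/0.022206 = 0.933.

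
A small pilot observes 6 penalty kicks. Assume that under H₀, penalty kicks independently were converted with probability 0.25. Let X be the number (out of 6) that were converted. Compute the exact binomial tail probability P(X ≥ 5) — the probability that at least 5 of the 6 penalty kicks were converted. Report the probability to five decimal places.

P = 0.00464

X is binomial with n = 6 and p = 0.25.
P(X ≥ 5) = C(6,5)·0.25^5·0.75^1 + C(6,6)·0.25^6·0.75^0.
= 0.004395 + 0.000244 = 0.00464.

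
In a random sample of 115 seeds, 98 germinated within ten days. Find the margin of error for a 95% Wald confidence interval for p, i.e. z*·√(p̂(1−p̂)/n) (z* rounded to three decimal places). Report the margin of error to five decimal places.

ME = 0.06487

Sample proportion p̂ = 98/115 = 0.85217.
SE = √(p̂(1−p̂)/n) = √(0.125974/115) = 0.033097.
For 95% confidence, z* = 1.960.
ME = 1.960·0.033097 = 0.06487.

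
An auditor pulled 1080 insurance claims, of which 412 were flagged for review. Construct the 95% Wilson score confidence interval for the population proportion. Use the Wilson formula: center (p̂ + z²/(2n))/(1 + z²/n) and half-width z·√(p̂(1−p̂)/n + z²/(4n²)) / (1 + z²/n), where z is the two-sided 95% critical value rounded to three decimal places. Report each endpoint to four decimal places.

Here p̂ = 412/1080 = 0.38148 and z = 1.960 (z² = 3.841600).
Denominator 1 + z²/n = 1 + 3.841600/1080 = 1.003557.
Adjusted center: (0.38148 + z²/(2n))/1.003557 = 0.38190.
Radicand: p̂(1−p̂)/n + z²/(4n²) = 0.000218475 + 0.000000823 = 0.000219298.
Half-width = z·√(radicand)/denom = 1.960·0.014809/1.003557 = 0.02892.
So the interval runs from 0.3530 to 0.4108.

(0.3530, 0.4108)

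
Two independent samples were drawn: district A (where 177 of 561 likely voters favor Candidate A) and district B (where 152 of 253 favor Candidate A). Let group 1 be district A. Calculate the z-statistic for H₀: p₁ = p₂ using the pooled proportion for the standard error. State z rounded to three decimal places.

z = -7.676

Sample proportions: p̂₁ = 177/561 = 0.31551 and p̂₂ = 152/253 = 0.60079.
Pooling: p̂ = 329/814 = 0.40418.
SE = √[p̂(1−p̂)(1/n₁+1/n₂)] = √[0.40418·0.59582·(1/561+1/253)] ≈ 0.037163.
z = -0.28528/0.037163 = -7.676.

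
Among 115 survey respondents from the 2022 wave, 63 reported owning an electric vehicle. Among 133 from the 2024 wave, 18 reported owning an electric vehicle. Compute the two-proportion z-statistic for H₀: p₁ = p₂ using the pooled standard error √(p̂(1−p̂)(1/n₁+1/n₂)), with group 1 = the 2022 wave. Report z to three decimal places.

Sample proportions: p̂₁ = 63/115 = 0.54783 and p̂₂ = 18/133 = 0.13534.
Pooling: p̂ = 81/248 = 0.32661.
SE = √[p̂(1−p̂)(1/n₁+1/n₂)] = √[0.32661·0.67339·(1/115+1/133)] ≈ 0.059717.
z = 0.41249/0.059717 = 6.907.

z = 6.907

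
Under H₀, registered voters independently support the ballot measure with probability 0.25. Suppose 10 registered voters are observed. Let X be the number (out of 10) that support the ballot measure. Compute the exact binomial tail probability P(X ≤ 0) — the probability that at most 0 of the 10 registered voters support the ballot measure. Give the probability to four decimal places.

P = 0.0563

X is binomial with n = 10 and p = 0.25.
P(X ≤ 0) = C(10,0)·0.25^0·0.75^10.
= 0.056314 = 0.0563.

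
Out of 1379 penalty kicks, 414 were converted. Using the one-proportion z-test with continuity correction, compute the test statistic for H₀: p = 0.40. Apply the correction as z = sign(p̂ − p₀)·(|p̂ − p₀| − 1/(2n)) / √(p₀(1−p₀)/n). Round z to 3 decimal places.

p̂ = 414/1379 = 0.30022. p̂ − p₀ = -0.099782.
1/(2n) = 0.000363.
Corrected numerator: |-0.099782| − 0.000363 = 0.099419.
SE₀ = √(0.40·0.60/1379) = 0.013192.
z = −0.099419/0.013192 = -7.536.

z = -7.536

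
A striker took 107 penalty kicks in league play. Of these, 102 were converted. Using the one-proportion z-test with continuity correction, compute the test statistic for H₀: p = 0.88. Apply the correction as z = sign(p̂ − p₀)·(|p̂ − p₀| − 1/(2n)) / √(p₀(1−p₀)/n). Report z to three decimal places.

Sample proportion p̂ = 102/107 = 0.95327. p̂ − p₀ = 0.073271.
Continuity correction 1/(2n) = 1/214 = 0.004673.
Corrected numerator: |0.073271| − 0.004673 = 0.068598.
SE₀ = √(0.88·0.12/107) = 0.031415.
z = (+)0.068598/0.031415 = 2.184.

z = 2.184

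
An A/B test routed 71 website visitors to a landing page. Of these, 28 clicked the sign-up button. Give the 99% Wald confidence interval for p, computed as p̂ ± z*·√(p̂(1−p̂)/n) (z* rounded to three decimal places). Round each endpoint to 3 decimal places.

With x = 28 successes in n = 71, p̂ = 0.39437.
SE = √(p̂(1−p̂)/n) = √(0.238841/71) = 0.058000.
z* = 2.576 at the 99% level.
Margin of error: 2.576 × 0.058000 = 0.14941.
Interval: 0.39437 ± 0.14941 → (0.245, 0.544).

(0.245, 0.544)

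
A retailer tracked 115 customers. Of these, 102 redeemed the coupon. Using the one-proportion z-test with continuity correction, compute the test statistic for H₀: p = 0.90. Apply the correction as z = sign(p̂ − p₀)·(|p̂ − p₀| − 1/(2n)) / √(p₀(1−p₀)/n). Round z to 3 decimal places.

The sample proportion is 102/115 = 0.88696. p̂ − p₀ = -0.013043.
Continuity correction 1/(2n) = 1/230 = 0.004348.
Corrected numerator: |-0.013043| − 0.004348 = 0.008695.
SE₀ = √(0.90·0.10/115) = 0.027975.
z = −0.008695/0.027975 = -0.311.

z = -0.311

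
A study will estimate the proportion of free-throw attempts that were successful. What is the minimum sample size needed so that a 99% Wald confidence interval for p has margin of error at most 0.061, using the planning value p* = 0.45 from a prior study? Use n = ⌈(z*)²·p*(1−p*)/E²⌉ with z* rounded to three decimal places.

n = 442

z* = 2.576 at the 99% level.
p*(1−p*) = 0.45·0.55 = 0.2475.
(z*)²·p*(1−p*)/E² = 6.635776·0.2475/0.003721 = 441.375.
⌈441.375⌉ = 442.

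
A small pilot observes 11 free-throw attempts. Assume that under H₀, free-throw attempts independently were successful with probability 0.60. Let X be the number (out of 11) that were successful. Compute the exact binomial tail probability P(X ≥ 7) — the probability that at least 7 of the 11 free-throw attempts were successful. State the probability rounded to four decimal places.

P = 0.5328

X ~ Binomial(n=11, p=0.60).
P(X ≥ 7) = Σ_{j=7}^{11} C(11,j)·0.60^j·0.40^{11−j}.
= 0.236490 + 0.177367 + 0.088684 + 0.026605 + 0.003628 = 0.5328.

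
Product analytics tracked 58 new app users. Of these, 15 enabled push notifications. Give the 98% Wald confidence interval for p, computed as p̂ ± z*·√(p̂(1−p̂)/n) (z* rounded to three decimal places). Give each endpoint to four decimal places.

(0.1249, 0.3924)

p̂ = 15/58 = 0.25862.
SE = √(p̂(1−p̂)/n) = √(0.191736/58) = 0.057496.
The 98% critical value is z* = 2.326.
Margin of error: 2.326 × 0.057496 = 0.13374.
So the interval runs from 0.1249 to 0.3924.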